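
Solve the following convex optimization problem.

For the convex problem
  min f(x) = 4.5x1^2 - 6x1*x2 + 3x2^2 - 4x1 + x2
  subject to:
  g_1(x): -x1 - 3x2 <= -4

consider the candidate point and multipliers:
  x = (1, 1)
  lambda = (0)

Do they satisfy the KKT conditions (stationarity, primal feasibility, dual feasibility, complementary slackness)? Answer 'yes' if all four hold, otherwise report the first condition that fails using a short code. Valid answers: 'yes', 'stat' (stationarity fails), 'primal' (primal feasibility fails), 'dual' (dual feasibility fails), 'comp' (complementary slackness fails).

Gradient of f: grad f(x) = Q x + c = (-1, 1)
Constraint values g_i(x) = a_i^T x - b_i:
  g_1((1, 1)) = 0
Stationarity residual: grad f(x) + sum_i lambda_i a_i = (-1, 1)
  -> stationarity FAILS
Primal feasibility (all g_i <= 0): OK
Dual feasibility (all lambda_i >= 0): OK
Complementary slackness (lambda_i * g_i(x) = 0 for all i): OK

Verdict: the first failing condition is stationarity -> stat.

stat


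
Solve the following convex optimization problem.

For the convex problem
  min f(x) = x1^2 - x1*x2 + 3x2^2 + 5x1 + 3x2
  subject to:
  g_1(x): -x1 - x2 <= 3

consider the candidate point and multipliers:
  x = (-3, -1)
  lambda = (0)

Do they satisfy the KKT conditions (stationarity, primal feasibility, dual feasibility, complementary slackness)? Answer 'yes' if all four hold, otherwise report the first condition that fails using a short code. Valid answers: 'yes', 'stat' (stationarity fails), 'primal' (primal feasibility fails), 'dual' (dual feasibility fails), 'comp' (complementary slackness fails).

Gradient of f: grad f(x) = Q x + c = (0, 0)
Constraint values g_i(x) = a_i^T x - b_i:
  g_1((-3, -1)) = 1
Stationarity residual: grad f(x) + sum_i lambda_i a_i = (0, 0)
  -> stationarity OK
Primal feasibility (all g_i <= 0): FAILS
Dual feasibility (all lambda_i >= 0): OK
Complementary slackness (lambda_i * g_i(x) = 0 for all i): OK

Verdict: the first failing condition is primal_feasibility -> primal.

primal


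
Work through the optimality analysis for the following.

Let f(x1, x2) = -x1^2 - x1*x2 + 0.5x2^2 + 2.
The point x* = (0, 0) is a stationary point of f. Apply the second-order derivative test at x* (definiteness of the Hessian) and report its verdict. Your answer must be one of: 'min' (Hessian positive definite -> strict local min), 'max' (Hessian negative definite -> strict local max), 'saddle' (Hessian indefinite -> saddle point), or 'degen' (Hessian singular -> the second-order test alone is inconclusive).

Compute the Hessian H = grad^2 f:
  H = [[-2, -1], [-1, 1]]
Verify stationarity: grad f(x*) = H x* + g = (0, 0).
Eigenvalues of H: -2.3028, 1.3028.
Eigenvalues have mixed signs, so H is indefinite -> x* is a saddle point.

saddle


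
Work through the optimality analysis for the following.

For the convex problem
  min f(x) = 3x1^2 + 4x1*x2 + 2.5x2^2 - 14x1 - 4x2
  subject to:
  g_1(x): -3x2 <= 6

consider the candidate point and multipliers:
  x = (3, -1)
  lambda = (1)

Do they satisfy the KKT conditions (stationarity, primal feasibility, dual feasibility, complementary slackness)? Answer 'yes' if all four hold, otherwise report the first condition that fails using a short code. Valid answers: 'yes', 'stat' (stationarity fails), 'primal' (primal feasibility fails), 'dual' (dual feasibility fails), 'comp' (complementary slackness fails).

Gradient of f: grad f(x) = Q x + c = (0, 3)
Constraint values g_i(x) = a_i^T x - b_i:
  g_1((3, -1)) = -3
Stationarity residual: grad f(x) + sum_i lambda_i a_i = (0, 0)
  -> stationarity OK
Primal feasibility (all g_i <= 0): OK
Dual feasibility (all lambda_i >= 0): OK
Complementary slackness (lambda_i * g_i(x) = 0 for all i): FAILS

Verdict: the first failing condition is complementary_slackness -> comp.

comp


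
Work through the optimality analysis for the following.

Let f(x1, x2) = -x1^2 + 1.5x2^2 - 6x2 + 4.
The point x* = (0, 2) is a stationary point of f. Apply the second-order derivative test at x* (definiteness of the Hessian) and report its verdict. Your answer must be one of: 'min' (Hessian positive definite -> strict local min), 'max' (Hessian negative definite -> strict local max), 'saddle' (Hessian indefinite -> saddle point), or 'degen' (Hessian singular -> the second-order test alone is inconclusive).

Compute the Hessian H = grad^2 f:
  H = [[-2, 0], [0, 3]]
Verify stationarity: grad f(x*) = H x* + g = (0, 0).
Eigenvalues of H: -2, 3.
Eigenvalues have mixed signs, so H is indefinite -> x* is a saddle point.

saddle


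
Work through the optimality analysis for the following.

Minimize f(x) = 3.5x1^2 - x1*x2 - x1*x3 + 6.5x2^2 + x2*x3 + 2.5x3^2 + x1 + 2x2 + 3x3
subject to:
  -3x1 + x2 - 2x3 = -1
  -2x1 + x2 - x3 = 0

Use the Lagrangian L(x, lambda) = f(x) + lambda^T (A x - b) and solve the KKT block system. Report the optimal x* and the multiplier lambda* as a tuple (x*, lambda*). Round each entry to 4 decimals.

Form the Lagrangian:
  L(x, lambda) = (1/2) x^T Q x + c^T x + lambda^T (A x - b)
Stationarity (grad_x L = 0): Q x + c + A^T lambda = 0.
Primal feasibility: A x = b.

This gives the KKT block system:
  [ Q   A^T ] [ x     ]   [-c ]
  [ A    0  ] [ lambda ] = [ b ]

Solving the linear system:
  x*      = (-0.2609, 0.7391, 1.2609)
  lambda* = (23.4348, -36.5652)
  f(x*)   = 14.2174

x* = (-0.2609, 0.7391, 1.2609), lambda* = (23.4348, -36.5652)


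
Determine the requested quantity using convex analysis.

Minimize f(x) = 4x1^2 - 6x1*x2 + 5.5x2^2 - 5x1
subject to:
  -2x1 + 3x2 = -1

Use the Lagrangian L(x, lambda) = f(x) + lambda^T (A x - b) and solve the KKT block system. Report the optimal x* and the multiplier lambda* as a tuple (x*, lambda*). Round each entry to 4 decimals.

Form the Lagrangian:
  L(x, lambda) = (1/2) x^T Q x + c^T x + lambda^T (A x - b)
Stationarity (grad_x L = 0): Q x + c + A^T lambda = 0.
Primal feasibility: A x = b.

This gives the KKT block system:
  [ Q   A^T ] [ x     ]   [-c ]
  [ A    0  ] [ lambda ] = [ b ]

Solving the linear system:
  x*      = (1.1136, 0.4091)
  lambda* = (0.7273)
  f(x*)   = -2.4205

x* = (1.1136, 0.4091), lambda* = (0.7273)


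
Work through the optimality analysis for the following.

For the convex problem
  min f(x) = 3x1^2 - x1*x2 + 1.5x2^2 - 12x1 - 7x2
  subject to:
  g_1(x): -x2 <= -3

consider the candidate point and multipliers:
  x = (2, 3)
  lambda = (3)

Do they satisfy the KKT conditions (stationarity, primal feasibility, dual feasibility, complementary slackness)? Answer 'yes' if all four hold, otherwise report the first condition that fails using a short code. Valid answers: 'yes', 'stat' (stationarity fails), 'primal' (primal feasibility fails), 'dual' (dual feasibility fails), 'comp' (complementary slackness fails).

Gradient of f: grad f(x) = Q x + c = (-3, 0)
Constraint values g_i(x) = a_i^T x - b_i:
  g_1((2, 3)) = 0
Stationarity residual: grad f(x) + sum_i lambda_i a_i = (-3, -3)
  -> stationarity FAILS
Primal feasibility (all g_i <= 0): OK
Dual feasibility (all lambda_i >= 0): OK
Complementary slackness (lambda_i * g_i(x) = 0 for all i): OK

Verdict: the first failing condition is stationarity -> stat.

stat


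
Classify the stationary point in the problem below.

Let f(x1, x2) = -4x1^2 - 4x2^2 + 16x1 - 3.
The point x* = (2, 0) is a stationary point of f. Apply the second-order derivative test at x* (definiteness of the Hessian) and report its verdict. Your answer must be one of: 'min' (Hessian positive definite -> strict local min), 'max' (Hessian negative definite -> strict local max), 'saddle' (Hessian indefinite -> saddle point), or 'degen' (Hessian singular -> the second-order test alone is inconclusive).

Compute the Hessian H = grad^2 f:
  H = [[-8, 0], [0, -8]]
Verify stationarity: grad f(x*) = H x* + g = (0, 0).
Eigenvalues of H: -8, -8.
Both eigenvalues < 0, so H is negative definite -> x* is a strict local max.

max


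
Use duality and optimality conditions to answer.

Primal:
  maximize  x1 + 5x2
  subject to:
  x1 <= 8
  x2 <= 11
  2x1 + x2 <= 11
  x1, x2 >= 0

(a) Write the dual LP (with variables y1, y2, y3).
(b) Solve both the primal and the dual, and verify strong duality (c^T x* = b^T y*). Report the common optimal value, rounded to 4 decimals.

The standard primal-dual pair for 'max c^T x s.t. A x <= b, x >= 0' is:
  Dual:  min b^T y  s.t.  A^T y >= c,  y >= 0.

So the dual LP is:
  minimize  8y1 + 11y2 + 11y3
  subject to:
    y1 + 2y3 >= 1
    y2 + y3 >= 5
    y1, y2, y3 >= 0

Solving the primal: x* = (0, 11).
  primal value c^T x* = 55.
Solving the dual: y* = (0, 4.5, 0.5).
  dual value b^T y* = 55.
Strong duality: c^T x* = b^T y*. Confirmed.

55


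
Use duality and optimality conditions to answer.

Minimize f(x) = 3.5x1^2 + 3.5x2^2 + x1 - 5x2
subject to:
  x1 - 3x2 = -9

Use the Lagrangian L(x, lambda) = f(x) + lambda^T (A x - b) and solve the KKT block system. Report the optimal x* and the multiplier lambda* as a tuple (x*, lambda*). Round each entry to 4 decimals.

Form the Lagrangian:
  L(x, lambda) = (1/2) x^T Q x + c^T x + lambda^T (A x - b)
Stationarity (grad_x L = 0): Q x + c + A^T lambda = 0.
Primal feasibility: A x = b.

This gives the KKT block system:
  [ Q   A^T ] [ x     ]   [-c ]
  [ A    0  ] [ lambda ] = [ b ]

Solving the linear system:
  x*      = (-0.8143, 2.7286)
  lambda* = (4.7)
  f(x*)   = 13.9214

x* = (-0.8143, 2.7286), lambda* = (4.7)


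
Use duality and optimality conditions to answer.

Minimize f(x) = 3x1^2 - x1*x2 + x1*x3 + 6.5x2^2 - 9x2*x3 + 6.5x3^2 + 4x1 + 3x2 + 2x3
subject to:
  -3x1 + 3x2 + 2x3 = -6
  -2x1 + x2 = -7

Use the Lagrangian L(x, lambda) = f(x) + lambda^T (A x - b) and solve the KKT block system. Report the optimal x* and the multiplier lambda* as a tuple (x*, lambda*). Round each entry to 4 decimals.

Form the Lagrangian:
  L(x, lambda) = (1/2) x^T Q x + c^T x + lambda^T (A x - b)
Stationarity (grad_x L = 0): Q x + c + A^T lambda = 0.
Primal feasibility: A x = b.

This gives the KKT block system:
  [ Q   A^T ] [ x     ]   [-c ]
  [ A    0  ] [ lambda ] = [ b ]

Solving the linear system:
  x*      = (3.9944, 0.9888, 1.5084)
  lambda* = (-8.352, 26.7709)
  f(x*)   = 79.6229

x* = (3.9944, 0.9888, 1.5084), lambda* = (-8.352, 26.7709)


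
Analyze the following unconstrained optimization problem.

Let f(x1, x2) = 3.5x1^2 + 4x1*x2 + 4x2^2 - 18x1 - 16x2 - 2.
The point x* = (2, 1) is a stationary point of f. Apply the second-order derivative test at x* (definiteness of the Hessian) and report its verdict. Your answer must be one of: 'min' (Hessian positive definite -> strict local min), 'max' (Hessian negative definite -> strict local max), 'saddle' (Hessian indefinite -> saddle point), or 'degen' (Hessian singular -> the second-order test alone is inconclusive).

Compute the Hessian H = grad^2 f:
  H = [[7, 4], [4, 8]]
Verify stationarity: grad f(x*) = H x* + g = (0, 0).
Eigenvalues of H: 3.4689, 11.5311.
Both eigenvalues > 0, so H is positive definite -> x* is a strict local min.

min


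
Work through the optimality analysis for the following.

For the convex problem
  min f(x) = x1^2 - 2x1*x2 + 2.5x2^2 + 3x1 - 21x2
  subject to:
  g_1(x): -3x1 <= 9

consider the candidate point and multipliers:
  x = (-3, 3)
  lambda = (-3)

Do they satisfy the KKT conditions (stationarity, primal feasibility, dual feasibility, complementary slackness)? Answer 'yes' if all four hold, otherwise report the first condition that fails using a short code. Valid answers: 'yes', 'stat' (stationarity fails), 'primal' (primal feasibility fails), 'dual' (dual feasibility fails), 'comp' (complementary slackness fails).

Gradient of f: grad f(x) = Q x + c = (-9, 0)
Constraint values g_i(x) = a_i^T x - b_i:
  g_1((-3, 3)) = 0
Stationarity residual: grad f(x) + sum_i lambda_i a_i = (0, 0)
  -> stationarity OK
Primal feasibility (all g_i <= 0): OK
Dual feasibility (all lambda_i >= 0): FAILS
Complementary slackness (lambda_i * g_i(x) = 0 for all i): OK

Verdict: the first failing condition is dual_feasibility -> dual.

dual


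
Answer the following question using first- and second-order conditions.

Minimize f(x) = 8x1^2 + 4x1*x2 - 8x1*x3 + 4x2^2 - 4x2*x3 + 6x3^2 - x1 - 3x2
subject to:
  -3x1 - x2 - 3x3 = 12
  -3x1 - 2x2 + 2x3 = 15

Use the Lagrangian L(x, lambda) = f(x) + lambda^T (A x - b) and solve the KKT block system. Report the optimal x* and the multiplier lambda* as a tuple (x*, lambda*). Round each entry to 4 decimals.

Form the Lagrangian:
  L(x, lambda) = (1/2) x^T Q x + c^T x + lambda^T (A x - b)
Stationarity (grad_x L = 0): Q x + c + A^T lambda = 0.
Primal feasibility: A x = b.

This gives the KKT block system:
  [ Q   A^T ] [ x     ]   [-c ]
  [ A    0  ] [ lambda ] = [ b ]

Solving the linear system:
  x*      = (-2.9559, -3.0827, -0.0165)
  lambda* = (-0.9098, -19.2545)
  f(x*)   = 155.9697

x* = (-2.9559, -3.0827, -0.0165), lambda* = (-0.9098, -19.2545)


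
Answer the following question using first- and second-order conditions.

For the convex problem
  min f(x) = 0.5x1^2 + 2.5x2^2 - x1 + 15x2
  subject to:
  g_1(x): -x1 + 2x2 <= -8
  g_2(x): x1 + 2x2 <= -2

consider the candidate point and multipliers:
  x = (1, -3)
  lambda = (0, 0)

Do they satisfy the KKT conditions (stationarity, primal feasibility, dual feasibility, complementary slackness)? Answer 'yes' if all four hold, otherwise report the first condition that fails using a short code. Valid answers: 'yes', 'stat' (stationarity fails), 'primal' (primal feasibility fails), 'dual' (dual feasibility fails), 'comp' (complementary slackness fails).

Gradient of f: grad f(x) = Q x + c = (0, 0)
Constraint values g_i(x) = a_i^T x - b_i:
  g_1((1, -3)) = 1
  g_2((1, -3)) = -3
Stationarity residual: grad f(x) + sum_i lambda_i a_i = (0, 0)
  -> stationarity OK
Primal feasibility (all g_i <= 0): FAILS
Dual feasibility (all lambda_i >= 0): OK
Complementary slackness (lambda_i * g_i(x) = 0 for all i): OK

Verdict: the first failing condition is primal_feasibility -> primal.

primal


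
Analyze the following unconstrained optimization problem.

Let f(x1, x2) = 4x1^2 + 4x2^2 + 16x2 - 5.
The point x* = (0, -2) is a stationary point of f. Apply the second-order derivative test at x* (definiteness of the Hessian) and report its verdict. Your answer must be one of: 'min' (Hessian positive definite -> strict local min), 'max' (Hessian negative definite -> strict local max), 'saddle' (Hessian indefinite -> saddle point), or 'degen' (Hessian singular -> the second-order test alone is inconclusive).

Compute the Hessian H = grad^2 f:
  H = [[8, 0], [0, 8]]
Verify stationarity: grad f(x*) = H x* + g = (0, 0).
Eigenvalues of H: 8, 8.
Both eigenvalues > 0, so H is positive definite -> x* is a strict local min.

min


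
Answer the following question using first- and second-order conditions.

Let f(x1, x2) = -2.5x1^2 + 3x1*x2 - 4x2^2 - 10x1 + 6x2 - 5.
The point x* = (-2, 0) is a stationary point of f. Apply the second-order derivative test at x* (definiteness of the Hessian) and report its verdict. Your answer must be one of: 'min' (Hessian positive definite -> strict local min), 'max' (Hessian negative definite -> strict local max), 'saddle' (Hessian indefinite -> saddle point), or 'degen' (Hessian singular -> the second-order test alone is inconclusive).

Compute the Hessian H = grad^2 f:
  H = [[-5, 3], [3, -8]]
Verify stationarity: grad f(x*) = H x* + g = (0, 0).
Eigenvalues of H: -9.8541, -3.1459.
Both eigenvalues < 0, so H is negative definite -> x* is a strict local max.

max


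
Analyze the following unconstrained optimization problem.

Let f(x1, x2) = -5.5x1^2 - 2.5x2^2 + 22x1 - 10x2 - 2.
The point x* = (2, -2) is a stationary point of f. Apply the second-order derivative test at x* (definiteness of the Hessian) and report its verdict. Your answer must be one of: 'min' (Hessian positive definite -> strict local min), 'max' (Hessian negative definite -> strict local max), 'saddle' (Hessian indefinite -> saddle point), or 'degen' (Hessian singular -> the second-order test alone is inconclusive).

Compute the Hessian H = grad^2 f:
  H = [[-11, 0], [0, -5]]
Verify stationarity: grad f(x*) = H x* + g = (0, 0).
Eigenvalues of H: -11, -5.
Both eigenvalues < 0, so H is negative definite -> x* is a strict local max.

max


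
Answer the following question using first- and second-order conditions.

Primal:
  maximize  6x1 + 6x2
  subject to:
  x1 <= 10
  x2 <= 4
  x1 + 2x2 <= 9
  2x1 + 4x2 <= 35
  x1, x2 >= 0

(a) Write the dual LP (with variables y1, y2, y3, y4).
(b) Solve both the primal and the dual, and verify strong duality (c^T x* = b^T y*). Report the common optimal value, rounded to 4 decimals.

The standard primal-dual pair for 'max c^T x s.t. A x <= b, x >= 0' is:
  Dual:  min b^T y  s.t.  A^T y >= c,  y >= 0.

So the dual LP is:
  minimize  10y1 + 4y2 + 9y3 + 35y4
  subject to:
    y1 + y3 + 2y4 >= 6
    y2 + 2y3 + 4y4 >= 6
    y1, y2, y3, y4 >= 0

Solving the primal: x* = (9, 0).
  primal value c^T x* = 54.
Solving the dual: y* = (0, 0, 6, 0).
  dual value b^T y* = 54.
Strong duality: c^T x* = b^T y*. Confirmed.

54


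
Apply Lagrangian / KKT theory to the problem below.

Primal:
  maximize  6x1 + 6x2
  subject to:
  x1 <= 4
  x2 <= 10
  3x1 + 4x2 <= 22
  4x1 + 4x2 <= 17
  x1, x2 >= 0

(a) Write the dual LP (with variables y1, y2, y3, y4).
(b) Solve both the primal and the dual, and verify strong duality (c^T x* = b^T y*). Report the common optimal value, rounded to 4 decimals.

The standard primal-dual pair for 'max c^T x s.t. A x <= b, x >= 0' is:
  Dual:  min b^T y  s.t.  A^T y >= c,  y >= 0.

So the dual LP is:
  minimize  4y1 + 10y2 + 22y3 + 17y4
  subject to:
    y1 + 3y3 + 4y4 >= 6
    y2 + 4y3 + 4y4 >= 6
    y1, y2, y3, y4 >= 0

Solving the primal: x* = (4, 0.25).
  primal value c^T x* = 25.5.
Solving the dual: y* = (0, 0, 0, 1.5).
  dual value b^T y* = 25.5.
Strong duality: c^T x* = b^T y*. Confirmed.

25.5


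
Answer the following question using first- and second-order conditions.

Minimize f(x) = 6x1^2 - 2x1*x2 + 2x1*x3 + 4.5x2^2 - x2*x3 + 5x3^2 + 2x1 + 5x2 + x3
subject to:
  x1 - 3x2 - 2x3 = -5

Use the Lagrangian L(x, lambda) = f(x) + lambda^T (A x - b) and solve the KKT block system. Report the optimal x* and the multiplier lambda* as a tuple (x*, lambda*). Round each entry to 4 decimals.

Form the Lagrangian:
  L(x, lambda) = (1/2) x^T Q x + c^T x + lambda^T (A x - b)
Stationarity (grad_x L = 0): Q x + c + A^T lambda = 0.
Primal feasibility: A x = b.

This gives the KKT block system:
  [ Q   A^T ] [ x     ]   [-c ]
  [ A    0  ] [ lambda ] = [ b ]

Solving the linear system:
  x*      = (-0.5384, 0.8551, 0.9482)
  lambda* = (4.2748)
  f(x*)   = 12.7605

x* = (-0.5384, 0.8551, 0.9482), lambda* = (4.2748)


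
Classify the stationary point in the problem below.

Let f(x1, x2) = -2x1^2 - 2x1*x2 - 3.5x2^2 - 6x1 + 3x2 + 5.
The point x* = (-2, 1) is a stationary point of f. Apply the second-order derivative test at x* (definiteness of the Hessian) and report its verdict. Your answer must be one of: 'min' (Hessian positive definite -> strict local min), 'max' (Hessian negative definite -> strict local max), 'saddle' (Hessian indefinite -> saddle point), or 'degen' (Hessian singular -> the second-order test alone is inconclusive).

Compute the Hessian H = grad^2 f:
  H = [[-4, -2], [-2, -7]]
Verify stationarity: grad f(x*) = H x* + g = (0, 0).
Eigenvalues of H: -8, -3.
Both eigenvalues < 0, so H is negative definite -> x* is a strict local max.

max


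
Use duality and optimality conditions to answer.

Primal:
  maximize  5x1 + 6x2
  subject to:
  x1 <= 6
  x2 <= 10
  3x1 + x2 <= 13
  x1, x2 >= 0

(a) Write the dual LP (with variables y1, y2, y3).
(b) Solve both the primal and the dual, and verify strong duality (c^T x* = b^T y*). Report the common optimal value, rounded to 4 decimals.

The standard primal-dual pair for 'max c^T x s.t. A x <= b, x >= 0' is:
  Dual:  min b^T y  s.t.  A^T y >= c,  y >= 0.

So the dual LP is:
  minimize  6y1 + 10y2 + 13y3
  subject to:
    y1 + 3y3 >= 5
    y2 + y3 >= 6
    y1, y2, y3 >= 0

Solving the primal: x* = (1, 10).
  primal value c^T x* = 65.
Solving the dual: y* = (0, 4.3333, 1.6667).
  dual value b^T y* = 65.
Strong duality: c^T x* = b^T y*. Confirmed.

65


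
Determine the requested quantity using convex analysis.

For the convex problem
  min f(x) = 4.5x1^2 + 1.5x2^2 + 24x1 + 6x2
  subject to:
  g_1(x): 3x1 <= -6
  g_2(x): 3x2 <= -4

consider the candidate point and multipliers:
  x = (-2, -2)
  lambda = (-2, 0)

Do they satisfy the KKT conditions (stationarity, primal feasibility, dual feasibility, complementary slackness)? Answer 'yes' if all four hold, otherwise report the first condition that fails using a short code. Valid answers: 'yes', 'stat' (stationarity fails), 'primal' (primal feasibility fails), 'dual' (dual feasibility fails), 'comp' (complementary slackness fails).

Gradient of f: grad f(x) = Q x + c = (6, 0)
Constraint values g_i(x) = a_i^T x - b_i:
  g_1((-2, -2)) = 0
  g_2((-2, -2)) = -2
Stationarity residual: grad f(x) + sum_i lambda_i a_i = (0, 0)
  -> stationarity OK
Primal feasibility (all g_i <= 0): OK
Dual feasibility (all lambda_i >= 0): FAILS
Complementary slackness (lambda_i * g_i(x) = 0 for all i): OK

Verdict: the first failing condition is dual_feasibility -> dual.

dual


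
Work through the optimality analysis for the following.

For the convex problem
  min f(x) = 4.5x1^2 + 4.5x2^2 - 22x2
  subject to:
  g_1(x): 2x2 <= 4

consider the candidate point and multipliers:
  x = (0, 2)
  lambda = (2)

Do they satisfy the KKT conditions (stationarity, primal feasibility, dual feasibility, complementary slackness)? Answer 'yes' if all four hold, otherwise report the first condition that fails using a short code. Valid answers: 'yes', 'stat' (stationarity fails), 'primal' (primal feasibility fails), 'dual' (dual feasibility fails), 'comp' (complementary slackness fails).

Gradient of f: grad f(x) = Q x + c = (0, -4)
Constraint values g_i(x) = a_i^T x - b_i:
  g_1((0, 2)) = 0
Stationarity residual: grad f(x) + sum_i lambda_i a_i = (0, 0)
  -> stationarity OK
Primal feasibility (all g_i <= 0): OK
Dual feasibility (all lambda_i >= 0): OK
Complementary slackness (lambda_i * g_i(x) = 0 for all i): OK

Verdict: yes, KKT holds.

yes


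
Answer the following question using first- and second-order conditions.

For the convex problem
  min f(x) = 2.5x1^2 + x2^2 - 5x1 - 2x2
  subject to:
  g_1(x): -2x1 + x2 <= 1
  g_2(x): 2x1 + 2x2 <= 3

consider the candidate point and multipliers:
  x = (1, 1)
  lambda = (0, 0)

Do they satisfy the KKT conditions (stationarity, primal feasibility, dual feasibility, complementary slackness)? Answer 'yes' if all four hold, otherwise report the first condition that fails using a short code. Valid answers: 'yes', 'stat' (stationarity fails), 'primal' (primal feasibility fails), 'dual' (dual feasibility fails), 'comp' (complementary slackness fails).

Gradient of f: grad f(x) = Q x + c = (0, 0)
Constraint values g_i(x) = a_i^T x - b_i:
  g_1((1, 1)) = -2
  g_2((1, 1)) = 1
Stationarity residual: grad f(x) + sum_i lambda_i a_i = (0, 0)
  -> stationarity OK
Primal feasibility (all g_i <= 0): FAILS
Dual feasibility (all lambda_i >= 0): OK
Complementary slackness (lambda_i * g_i(x) = 0 for all i): OK

Verdict: the first failing condition is primal_feasibility -> primal.

primal


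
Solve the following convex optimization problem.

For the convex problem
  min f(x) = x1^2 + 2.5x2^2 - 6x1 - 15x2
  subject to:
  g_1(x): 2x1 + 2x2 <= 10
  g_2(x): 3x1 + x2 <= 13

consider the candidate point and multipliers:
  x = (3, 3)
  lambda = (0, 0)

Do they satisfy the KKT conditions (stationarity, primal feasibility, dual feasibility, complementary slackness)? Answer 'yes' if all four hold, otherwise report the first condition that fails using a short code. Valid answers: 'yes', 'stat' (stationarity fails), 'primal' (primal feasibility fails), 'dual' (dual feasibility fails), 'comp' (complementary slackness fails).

Gradient of f: grad f(x) = Q x + c = (0, 0)
Constraint values g_i(x) = a_i^T x - b_i:
  g_1((3, 3)) = 2
  g_2((3, 3)) = -1
Stationarity residual: grad f(x) + sum_i lambda_i a_i = (0, 0)
  -> stationarity OK
Primal feasibility (all g_i <= 0): FAILS
Dual feasibility (all lambda_i >= 0): OK
Complementary slackness (lambda_i * g_i(x) = 0 for all i): OK

Verdict: the first failing condition is primal_feasibility -> primal.

primal


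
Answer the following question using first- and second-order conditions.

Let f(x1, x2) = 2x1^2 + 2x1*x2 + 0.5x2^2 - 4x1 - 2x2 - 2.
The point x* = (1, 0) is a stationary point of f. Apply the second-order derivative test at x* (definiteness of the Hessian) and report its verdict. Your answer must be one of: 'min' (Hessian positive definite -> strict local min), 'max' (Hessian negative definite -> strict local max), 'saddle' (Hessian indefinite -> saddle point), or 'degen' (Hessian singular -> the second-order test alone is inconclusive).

Compute the Hessian H = grad^2 f:
  H = [[4, 2], [2, 1]]
Verify stationarity: grad f(x*) = H x* + g = (0, 0).
Eigenvalues of H: 0, 5.
H has a zero eigenvalue (singular; positive semidefinite but not definite), so H is neither positive definite, negative definite, nor indefinite. The second-order test alone is inconclusive -> degen.
(Indeed, f is constant along the null direction of H through x*, so x* is not a strict local extremum.)

degen


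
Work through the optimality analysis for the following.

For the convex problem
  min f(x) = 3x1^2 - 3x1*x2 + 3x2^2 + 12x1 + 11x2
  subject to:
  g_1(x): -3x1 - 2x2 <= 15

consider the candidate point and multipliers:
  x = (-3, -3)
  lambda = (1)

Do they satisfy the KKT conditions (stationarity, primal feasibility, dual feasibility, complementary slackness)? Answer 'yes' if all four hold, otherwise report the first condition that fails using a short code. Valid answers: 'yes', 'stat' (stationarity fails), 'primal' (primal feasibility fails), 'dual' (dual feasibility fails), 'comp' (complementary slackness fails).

Gradient of f: grad f(x) = Q x + c = (3, 2)
Constraint values g_i(x) = a_i^T x - b_i:
  g_1((-3, -3)) = 0
Stationarity residual: grad f(x) + sum_i lambda_i a_i = (0, 0)
  -> stationarity OK
Primal feasibility (all g_i <= 0): OK
Dual feasibility (all lambda_i >= 0): OK
Complementary slackness (lambda_i * g_i(x) = 0 for all i): OK

Verdict: yes, KKT holds.

yes


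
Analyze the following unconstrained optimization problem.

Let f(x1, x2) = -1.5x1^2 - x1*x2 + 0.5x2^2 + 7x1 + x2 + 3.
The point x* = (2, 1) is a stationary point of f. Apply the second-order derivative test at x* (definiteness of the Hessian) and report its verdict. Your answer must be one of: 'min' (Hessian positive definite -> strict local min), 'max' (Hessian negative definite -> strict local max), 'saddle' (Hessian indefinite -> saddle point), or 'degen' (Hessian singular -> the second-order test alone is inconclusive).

Compute the Hessian H = grad^2 f:
  H = [[-3, -1], [-1, 1]]
Verify stationarity: grad f(x*) = H x* + g = (0, 0).
Eigenvalues of H: -3.2361, 1.2361.
Eigenvalues have mixed signs, so H is indefinite -> x* is a saddle point.

saddle


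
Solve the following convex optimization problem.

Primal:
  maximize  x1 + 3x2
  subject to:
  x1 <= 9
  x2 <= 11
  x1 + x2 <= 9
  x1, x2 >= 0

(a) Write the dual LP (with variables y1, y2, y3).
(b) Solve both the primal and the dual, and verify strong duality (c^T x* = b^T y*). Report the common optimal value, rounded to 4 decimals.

The standard primal-dual pair for 'max c^T x s.t. A x <= b, x >= 0' is:
  Dual:  min b^T y  s.t.  A^T y >= c,  y >= 0.

So the dual LP is:
  minimize  9y1 + 11y2 + 9y3
  subject to:
    y1 + y3 >= 1
    y2 + y3 >= 3
    y1, y2, y3 >= 0

Solving the primal: x* = (0, 9).
  primal value c^T x* = 27.
Solving the dual: y* = (0, 0, 3).
  dual value b^T y* = 27.
Strong duality: c^T x* = b^T y*. Confirmed.

27


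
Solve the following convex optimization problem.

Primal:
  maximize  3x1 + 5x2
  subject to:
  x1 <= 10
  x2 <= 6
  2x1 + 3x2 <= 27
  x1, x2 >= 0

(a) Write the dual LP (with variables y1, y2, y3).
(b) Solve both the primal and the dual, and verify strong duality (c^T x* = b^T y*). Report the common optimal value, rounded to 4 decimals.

The standard primal-dual pair for 'max c^T x s.t. A x <= b, x >= 0' is:
  Dual:  min b^T y  s.t.  A^T y >= c,  y >= 0.

So the dual LP is:
  minimize  10y1 + 6y2 + 27y3
  subject to:
    y1 + 2y3 >= 3
    y2 + 3y3 >= 5
    y1, y2, y3 >= 0

Solving the primal: x* = (4.5, 6).
  primal value c^T x* = 43.5.
Solving the dual: y* = (0, 0.5, 1.5).
  dual value b^T y* = 43.5.
Strong duality: c^T x* = b^T y*. Confirmed.

43.5


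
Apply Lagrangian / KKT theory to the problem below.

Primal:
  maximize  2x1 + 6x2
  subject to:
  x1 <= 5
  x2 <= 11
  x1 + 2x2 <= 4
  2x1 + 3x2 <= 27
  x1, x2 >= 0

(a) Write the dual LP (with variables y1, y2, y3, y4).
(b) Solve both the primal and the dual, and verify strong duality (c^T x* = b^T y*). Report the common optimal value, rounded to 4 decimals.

The standard primal-dual pair for 'max c^T x s.t. A x <= b, x >= 0' is:
  Dual:  min b^T y  s.t.  A^T y >= c,  y >= 0.

So the dual LP is:
  minimize  5y1 + 11y2 + 4y3 + 27y4
  subject to:
    y1 + y3 + 2y4 >= 2
    y2 + 2y3 + 3y4 >= 6
    y1, y2, y3, y4 >= 0

Solving the primal: x* = (0, 2).
  primal value c^T x* = 12.
Solving the dual: y* = (0, 0, 3, 0).
  dual value b^T y* = 12.
Strong duality: c^T x* = b^T y*. Confirmed.

12


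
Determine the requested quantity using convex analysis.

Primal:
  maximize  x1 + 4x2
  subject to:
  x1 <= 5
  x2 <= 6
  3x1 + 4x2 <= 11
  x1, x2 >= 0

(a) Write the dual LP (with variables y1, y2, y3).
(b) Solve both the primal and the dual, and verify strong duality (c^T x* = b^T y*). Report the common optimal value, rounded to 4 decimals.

The standard primal-dual pair for 'max c^T x s.t. A x <= b, x >= 0' is:
  Dual:  min b^T y  s.t.  A^T y >= c,  y >= 0.

So the dual LP is:
  minimize  5y1 + 6y2 + 11y3
  subject to:
    y1 + 3y3 >= 1
    y2 + 4y3 >= 4
    y1, y2, y3 >= 0

Solving the primal: x* = (0, 2.75).
  primal value c^T x* = 11.
Solving the dual: y* = (0, 0, 1).
  dual value b^T y* = 11.
Strong duality: c^T x* = b^T y*. Confirmed.

11


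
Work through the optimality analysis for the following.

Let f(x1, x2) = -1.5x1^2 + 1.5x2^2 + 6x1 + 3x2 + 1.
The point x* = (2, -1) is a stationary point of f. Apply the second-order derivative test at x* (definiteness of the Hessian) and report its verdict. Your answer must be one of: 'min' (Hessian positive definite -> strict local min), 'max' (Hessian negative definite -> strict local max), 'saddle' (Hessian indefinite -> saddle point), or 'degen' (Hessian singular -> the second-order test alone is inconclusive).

Compute the Hessian H = grad^2 f:
  H = [[-3, 0], [0, 3]]
Verify stationarity: grad f(x*) = H x* + g = (0, 0).
Eigenvalues of H: -3, 3.
Eigenvalues have mixed signs, so H is indefinite -> x* is a saddle point.

saddle


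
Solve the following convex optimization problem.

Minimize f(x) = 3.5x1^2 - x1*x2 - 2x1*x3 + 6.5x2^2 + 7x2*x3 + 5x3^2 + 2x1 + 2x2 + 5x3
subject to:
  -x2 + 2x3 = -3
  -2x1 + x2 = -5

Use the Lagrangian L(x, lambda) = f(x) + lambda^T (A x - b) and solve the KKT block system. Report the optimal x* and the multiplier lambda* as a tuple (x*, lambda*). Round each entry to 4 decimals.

Form the Lagrangian:
  L(x, lambda) = (1/2) x^T Q x + c^T x + lambda^T (A x - b)
Stationarity (grad_x L = 0): Q x + c + A^T lambda = 0.
Primal feasibility: A x = b.

This gives the KKT block system:
  [ Q   A^T ] [ x     ]   [-c ]
  [ A    0  ] [ lambda ] = [ b ]

Solving the linear system:
  x*      = (2.6629, 0.3258, -1.3371)
  lambda* = (5.7079, 11.4944)
  f(x*)   = 36.9438

x* = (2.6629, 0.3258, -1.3371), lambda* = (5.7079, 11.4944)


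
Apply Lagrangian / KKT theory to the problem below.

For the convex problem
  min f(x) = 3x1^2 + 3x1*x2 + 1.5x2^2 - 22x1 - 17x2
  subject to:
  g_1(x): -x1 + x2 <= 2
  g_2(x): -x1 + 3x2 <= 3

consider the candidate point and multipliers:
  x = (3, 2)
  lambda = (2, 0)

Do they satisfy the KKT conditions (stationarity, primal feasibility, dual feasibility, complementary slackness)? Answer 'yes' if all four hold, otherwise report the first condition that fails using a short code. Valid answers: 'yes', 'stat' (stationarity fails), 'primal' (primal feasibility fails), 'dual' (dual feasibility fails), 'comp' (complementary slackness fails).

Gradient of f: grad f(x) = Q x + c = (2, -2)
Constraint values g_i(x) = a_i^T x - b_i:
  g_1((3, 2)) = -3
  g_2((3, 2)) = 0
Stationarity residual: grad f(x) + sum_i lambda_i a_i = (0, 0)
  -> stationarity OK
Primal feasibility (all g_i <= 0): OK
Dual feasibility (all lambda_i >= 0): OK
Complementary slackness (lambda_i * g_i(x) = 0 for all i): FAILS

Verdict: the first failing condition is complementary_slackness -> comp.

comp


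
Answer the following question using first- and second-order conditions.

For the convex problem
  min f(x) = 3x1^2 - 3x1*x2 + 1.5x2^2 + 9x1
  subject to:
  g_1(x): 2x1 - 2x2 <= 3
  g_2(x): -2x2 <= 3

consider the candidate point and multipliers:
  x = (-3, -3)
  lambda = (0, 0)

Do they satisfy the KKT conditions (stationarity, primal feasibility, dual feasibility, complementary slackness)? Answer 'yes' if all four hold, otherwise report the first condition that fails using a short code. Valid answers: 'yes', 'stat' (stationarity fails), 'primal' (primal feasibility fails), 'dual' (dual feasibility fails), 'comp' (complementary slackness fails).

Gradient of f: grad f(x) = Q x + c = (0, 0)
Constraint values g_i(x) = a_i^T x - b_i:
  g_1((-3, -3)) = -3
  g_2((-3, -3)) = 3
Stationarity residual: grad f(x) + sum_i lambda_i a_i = (0, 0)
  -> stationarity OK
Primal feasibility (all g_i <= 0): FAILS
Dual feasibility (all lambda_i >= 0): OK
Complementary slackness (lambda_i * g_i(x) = 0 for all i): OK

Verdict: the first failing condition is primal_feasibility -> primal.

primal


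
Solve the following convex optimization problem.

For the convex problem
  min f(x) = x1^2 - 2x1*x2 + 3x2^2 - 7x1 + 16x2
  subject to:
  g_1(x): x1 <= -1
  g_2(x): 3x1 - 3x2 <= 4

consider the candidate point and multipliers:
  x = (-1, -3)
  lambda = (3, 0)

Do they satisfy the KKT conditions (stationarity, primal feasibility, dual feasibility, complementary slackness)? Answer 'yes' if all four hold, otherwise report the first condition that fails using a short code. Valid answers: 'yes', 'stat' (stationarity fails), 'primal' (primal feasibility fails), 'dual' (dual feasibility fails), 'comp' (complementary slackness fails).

Gradient of f: grad f(x) = Q x + c = (-3, 0)
Constraint values g_i(x) = a_i^T x - b_i:
  g_1((-1, -3)) = 0
  g_2((-1, -3)) = 2
Stationarity residual: grad f(x) + sum_i lambda_i a_i = (0, 0)
  -> stationarity OK
Primal feasibility (all g_i <= 0): FAILS
Dual feasibility (all lambda_i >= 0): OK
Complementary slackness (lambda_i * g_i(x) = 0 for all i): OK

Verdict: the first failing condition is primal_feasibility -> primal.

primal


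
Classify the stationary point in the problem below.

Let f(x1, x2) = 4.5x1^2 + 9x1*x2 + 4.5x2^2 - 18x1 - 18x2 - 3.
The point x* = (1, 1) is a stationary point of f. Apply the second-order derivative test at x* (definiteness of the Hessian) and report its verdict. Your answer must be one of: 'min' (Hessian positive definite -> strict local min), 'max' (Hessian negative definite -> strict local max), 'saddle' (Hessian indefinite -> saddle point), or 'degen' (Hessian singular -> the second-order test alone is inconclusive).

Compute the Hessian H = grad^2 f:
  H = [[9, 9], [9, 9]]
Verify stationarity: grad f(x*) = H x* + g = (0, 0).
Eigenvalues of H: 0, 18.
H has a zero eigenvalue (singular; positive semidefinite but not definite), so H is neither positive definite, negative definite, nor indefinite. The second-order test alone is inconclusive -> degen.
(Indeed, f is constant along the null direction of H through x*, so x* is not a strict local extremum.)

degen


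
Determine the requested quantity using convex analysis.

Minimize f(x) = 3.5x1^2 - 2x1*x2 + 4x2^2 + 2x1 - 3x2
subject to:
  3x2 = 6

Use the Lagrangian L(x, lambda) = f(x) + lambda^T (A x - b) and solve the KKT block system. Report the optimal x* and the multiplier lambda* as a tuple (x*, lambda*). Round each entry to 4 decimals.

Form the Lagrangian:
  L(x, lambda) = (1/2) x^T Q x + c^T x + lambda^T (A x - b)
Stationarity (grad_x L = 0): Q x + c + A^T lambda = 0.
Primal feasibility: A x = b.

This gives the KKT block system:
  [ Q   A^T ] [ x     ]   [-c ]
  [ A    0  ] [ lambda ] = [ b ]

Solving the linear system:
  x*      = (0.2857, 2)
  lambda* = (-4.1429)
  f(x*)   = 9.7143

x* = (0.2857, 2), lambda* = (-4.1429)


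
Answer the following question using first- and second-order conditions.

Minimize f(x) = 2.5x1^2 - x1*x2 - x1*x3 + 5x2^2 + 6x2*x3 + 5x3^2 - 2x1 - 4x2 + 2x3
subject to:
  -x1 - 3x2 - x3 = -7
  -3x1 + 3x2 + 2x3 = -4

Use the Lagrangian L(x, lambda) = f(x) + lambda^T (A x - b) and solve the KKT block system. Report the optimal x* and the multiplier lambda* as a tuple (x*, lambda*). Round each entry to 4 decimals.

Form the Lagrangian:
  L(x, lambda) = (1/2) x^T Q x + c^T x + lambda^T (A x - b)
Stationarity (grad_x L = 0): Q x + c + A^T lambda = 0.
Primal feasibility: A x = b.

This gives the KKT block system:
  [ Q   A^T ] [ x     ]   [-c ]
  [ A    0  ] [ lambda ] = [ b ]

Solving the linear system:
  x*      = (2.482, 1.8633, -1.0719)
  lambda* = (3.8345, 1.9281)
  f(x*)   = 9.9964

x* = (2.482, 1.8633, -1.0719), lambda* = (3.8345, 1.9281)


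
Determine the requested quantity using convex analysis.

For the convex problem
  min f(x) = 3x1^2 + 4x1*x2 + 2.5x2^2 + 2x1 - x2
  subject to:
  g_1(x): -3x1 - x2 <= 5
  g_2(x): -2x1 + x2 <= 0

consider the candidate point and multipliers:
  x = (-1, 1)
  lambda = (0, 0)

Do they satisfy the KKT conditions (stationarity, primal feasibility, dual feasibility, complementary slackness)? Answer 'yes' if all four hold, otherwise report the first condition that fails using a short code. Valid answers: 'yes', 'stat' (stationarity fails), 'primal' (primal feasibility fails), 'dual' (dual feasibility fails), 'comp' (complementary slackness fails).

Gradient of f: grad f(x) = Q x + c = (0, 0)
Constraint values g_i(x) = a_i^T x - b_i:
  g_1((-1, 1)) = -3
  g_2((-1, 1)) = 3
Stationarity residual: grad f(x) + sum_i lambda_i a_i = (0, 0)
  -> stationarity OK
Primal feasibility (all g_i <= 0): FAILS
Dual feasibility (all lambda_i >= 0): OK
Complementary slackness (lambda_i * g_i(x) = 0 for all i): OK

Verdict: the first failing condition is primal_feasibility -> primal.

primal


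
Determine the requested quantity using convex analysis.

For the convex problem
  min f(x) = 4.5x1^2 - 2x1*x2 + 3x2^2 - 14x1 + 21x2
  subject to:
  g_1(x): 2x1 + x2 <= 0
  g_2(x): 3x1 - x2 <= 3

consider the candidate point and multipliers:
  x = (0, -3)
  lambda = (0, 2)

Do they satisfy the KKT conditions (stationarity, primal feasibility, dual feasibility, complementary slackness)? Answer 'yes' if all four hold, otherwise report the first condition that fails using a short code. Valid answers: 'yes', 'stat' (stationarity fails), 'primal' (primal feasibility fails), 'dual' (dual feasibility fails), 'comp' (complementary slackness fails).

Gradient of f: grad f(x) = Q x + c = (-8, 3)
Constraint values g_i(x) = a_i^T x - b_i:
  g_1((0, -3)) = -3
  g_2((0, -3)) = 0
Stationarity residual: grad f(x) + sum_i lambda_i a_i = (-2, 1)
  -> stationarity FAILS
Primal feasibility (all g_i <= 0): OK
Dual feasibility (all lambda_i >= 0): OK
Complementary slackness (lambda_i * g_i(x) = 0 for all i): OK

Verdict: the first failing condition is stationarity -> stat.

stat


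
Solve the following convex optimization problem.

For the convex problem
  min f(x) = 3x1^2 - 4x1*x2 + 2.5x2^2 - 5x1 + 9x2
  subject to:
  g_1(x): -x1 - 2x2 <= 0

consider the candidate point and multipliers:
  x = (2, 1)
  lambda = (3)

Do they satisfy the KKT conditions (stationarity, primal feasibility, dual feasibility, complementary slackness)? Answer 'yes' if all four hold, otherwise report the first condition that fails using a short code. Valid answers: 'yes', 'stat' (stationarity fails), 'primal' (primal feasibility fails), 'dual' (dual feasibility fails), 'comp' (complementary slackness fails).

Gradient of f: grad f(x) = Q x + c = (3, 6)
Constraint values g_i(x) = a_i^T x - b_i:
  g_1((2, 1)) = -4
Stationarity residual: grad f(x) + sum_i lambda_i a_i = (0, 0)
  -> stationarity OK
Primal feasibility (all g_i <= 0): OK
Dual feasibility (all lambda_i >= 0): OK
Complementary slackness (lambda_i * g_i(x) = 0 for all i): FAILS

Verdict: the first failing condition is complementary_slackness -> comp.

comp
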